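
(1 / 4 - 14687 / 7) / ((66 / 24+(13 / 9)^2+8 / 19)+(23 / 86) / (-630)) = -399.06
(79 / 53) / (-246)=-79 / 13038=-0.01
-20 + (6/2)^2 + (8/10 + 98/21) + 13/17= -1216/255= -4.77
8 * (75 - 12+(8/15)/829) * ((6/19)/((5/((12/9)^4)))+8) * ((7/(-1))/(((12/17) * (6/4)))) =-7842929294816/287061975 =-27321.38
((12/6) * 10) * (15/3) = 100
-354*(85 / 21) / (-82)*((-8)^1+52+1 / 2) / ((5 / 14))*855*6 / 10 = 45793971 / 41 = 1116926.12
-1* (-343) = 343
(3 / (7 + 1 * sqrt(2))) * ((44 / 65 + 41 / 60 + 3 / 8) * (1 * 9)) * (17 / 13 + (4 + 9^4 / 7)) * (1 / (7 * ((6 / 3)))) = 130610043 / 278005-130610043 * sqrt(2) / 1946035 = 374.90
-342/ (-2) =171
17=17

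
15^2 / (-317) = -225 / 317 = -0.71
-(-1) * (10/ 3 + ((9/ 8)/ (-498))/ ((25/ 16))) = 20741/ 6225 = 3.33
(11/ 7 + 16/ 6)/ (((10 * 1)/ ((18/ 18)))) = 89/ 210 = 0.42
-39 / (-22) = 39 / 22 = 1.77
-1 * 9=-9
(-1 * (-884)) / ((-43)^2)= 884 / 1849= 0.48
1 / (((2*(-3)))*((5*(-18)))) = 1 / 540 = 0.00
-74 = -74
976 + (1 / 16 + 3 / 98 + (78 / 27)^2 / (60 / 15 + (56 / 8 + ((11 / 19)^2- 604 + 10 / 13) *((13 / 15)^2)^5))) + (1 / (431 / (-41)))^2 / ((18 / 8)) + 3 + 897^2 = 14631916548361578708310170949411 / 18163026165601251698195376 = 805588.03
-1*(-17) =17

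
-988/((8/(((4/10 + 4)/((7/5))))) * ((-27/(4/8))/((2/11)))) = 247/189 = 1.31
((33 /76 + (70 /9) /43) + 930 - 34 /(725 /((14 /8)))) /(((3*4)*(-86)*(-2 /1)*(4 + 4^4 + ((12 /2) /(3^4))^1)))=19842406961 /11446410524800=0.00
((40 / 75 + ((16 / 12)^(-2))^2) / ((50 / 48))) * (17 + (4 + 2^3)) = 23.66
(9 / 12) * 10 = 7.50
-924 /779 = -1.19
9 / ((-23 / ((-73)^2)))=-47961 / 23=-2085.26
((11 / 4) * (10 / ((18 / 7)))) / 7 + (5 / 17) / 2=1025 / 612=1.67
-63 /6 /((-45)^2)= -7 /1350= -0.01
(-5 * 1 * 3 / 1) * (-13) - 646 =-451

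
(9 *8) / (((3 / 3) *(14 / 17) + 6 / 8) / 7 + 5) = 11424 / 829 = 13.78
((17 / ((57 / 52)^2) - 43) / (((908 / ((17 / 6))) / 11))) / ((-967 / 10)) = 87645965 / 8558216892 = 0.01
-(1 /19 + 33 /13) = -640 /247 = -2.59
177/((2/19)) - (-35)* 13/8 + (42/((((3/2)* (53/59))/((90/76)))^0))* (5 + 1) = 15923/8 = 1990.38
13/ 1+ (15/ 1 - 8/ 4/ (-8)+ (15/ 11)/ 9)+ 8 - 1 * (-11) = 47.40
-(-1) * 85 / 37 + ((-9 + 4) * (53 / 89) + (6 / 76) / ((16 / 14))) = -611807 / 1001072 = -0.61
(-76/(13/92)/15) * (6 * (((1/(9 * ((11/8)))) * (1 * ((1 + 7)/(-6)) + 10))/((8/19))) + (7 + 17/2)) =-913.61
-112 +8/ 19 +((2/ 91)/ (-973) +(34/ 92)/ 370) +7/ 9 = -28552912667759/ 257697318060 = -110.80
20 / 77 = 0.26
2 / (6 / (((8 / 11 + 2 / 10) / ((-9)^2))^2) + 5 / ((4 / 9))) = 2312 / 52938405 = 0.00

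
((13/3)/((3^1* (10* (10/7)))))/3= 0.03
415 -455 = -40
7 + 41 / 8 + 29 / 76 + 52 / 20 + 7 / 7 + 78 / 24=14711 / 760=19.36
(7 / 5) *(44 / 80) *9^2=6237 / 100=62.37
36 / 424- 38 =-37.92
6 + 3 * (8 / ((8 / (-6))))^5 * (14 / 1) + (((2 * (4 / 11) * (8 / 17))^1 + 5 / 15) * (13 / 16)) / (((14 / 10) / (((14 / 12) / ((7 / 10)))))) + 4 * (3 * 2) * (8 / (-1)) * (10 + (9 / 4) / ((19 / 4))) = -1176842653307 / 3581424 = -328596.29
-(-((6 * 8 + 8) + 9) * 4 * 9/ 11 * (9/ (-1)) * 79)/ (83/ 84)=-139754160/ 913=-153071.37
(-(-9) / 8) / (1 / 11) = 99 / 8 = 12.38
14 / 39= 0.36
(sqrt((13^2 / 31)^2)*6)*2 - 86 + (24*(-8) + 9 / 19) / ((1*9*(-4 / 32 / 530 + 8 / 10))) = -282753826 / 5991897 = -47.19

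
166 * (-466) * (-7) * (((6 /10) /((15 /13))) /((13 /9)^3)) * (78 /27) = 87721704 /325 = 269912.94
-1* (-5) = 5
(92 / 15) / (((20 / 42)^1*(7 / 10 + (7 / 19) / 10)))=437 / 25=17.48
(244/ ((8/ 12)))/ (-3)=-122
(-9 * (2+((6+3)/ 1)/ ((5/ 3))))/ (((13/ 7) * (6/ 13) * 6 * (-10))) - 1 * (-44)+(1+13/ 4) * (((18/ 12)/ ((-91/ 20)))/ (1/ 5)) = 696869/ 18200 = 38.29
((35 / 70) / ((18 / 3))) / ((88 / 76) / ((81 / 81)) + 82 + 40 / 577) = 10963 / 10949040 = 0.00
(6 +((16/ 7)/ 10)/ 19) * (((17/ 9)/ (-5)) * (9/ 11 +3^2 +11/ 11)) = -24.57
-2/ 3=-0.67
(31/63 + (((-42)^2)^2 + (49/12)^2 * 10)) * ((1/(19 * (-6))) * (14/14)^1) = -1568379067/57456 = -27297.05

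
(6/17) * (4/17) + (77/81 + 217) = 5103950/23409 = 218.03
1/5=0.20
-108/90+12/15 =-2/5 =-0.40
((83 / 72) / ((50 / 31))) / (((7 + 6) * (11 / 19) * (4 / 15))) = 48887 / 137280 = 0.36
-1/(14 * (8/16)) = -0.14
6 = 6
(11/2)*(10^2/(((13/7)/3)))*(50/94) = 288750/611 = 472.59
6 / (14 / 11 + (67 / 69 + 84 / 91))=59202 / 31247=1.89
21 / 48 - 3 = -2.56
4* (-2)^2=16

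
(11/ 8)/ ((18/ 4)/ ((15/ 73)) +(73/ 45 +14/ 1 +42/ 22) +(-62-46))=-5445/ 271532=-0.02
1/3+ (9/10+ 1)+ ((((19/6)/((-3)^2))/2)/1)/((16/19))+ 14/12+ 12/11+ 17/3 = 985231/95040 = 10.37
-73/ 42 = -1.74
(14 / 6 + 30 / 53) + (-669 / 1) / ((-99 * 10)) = 20843 / 5830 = 3.58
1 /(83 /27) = 27 /83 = 0.33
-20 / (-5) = 4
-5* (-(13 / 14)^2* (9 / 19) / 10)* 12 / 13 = 351 / 1862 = 0.19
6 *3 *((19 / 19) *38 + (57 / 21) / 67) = 321138 / 469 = 684.73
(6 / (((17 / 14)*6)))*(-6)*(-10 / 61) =840 / 1037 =0.81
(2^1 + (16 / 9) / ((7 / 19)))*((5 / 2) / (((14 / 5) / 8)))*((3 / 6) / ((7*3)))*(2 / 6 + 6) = 204250 / 27783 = 7.35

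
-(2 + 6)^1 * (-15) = 120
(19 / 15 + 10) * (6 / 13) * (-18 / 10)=-234 / 25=-9.36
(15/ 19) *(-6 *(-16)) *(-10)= -14400/ 19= -757.89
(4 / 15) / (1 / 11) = 44 / 15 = 2.93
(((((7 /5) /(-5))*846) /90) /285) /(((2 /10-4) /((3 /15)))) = 329 /676875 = 0.00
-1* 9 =-9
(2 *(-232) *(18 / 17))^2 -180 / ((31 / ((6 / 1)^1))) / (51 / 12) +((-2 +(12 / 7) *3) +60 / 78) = 196777911548 / 815269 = 241365.62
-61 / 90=-0.68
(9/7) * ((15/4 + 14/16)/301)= 333/16856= 0.02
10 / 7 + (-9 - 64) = -501 / 7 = -71.57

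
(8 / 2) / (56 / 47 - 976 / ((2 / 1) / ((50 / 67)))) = -3149 / 285762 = -0.01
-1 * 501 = -501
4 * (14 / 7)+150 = 158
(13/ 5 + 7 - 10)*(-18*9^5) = 2125764/ 5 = 425152.80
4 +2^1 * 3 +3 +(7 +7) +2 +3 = 32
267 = 267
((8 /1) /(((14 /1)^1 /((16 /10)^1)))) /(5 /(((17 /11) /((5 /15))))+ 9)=816 /8995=0.09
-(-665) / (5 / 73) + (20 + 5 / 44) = 428081 / 44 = 9729.11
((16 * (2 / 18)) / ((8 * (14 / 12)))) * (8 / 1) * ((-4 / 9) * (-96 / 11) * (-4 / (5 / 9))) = -16384 / 385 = -42.56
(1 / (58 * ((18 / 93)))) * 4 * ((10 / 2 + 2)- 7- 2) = -62 / 87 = -0.71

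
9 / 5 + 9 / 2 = 63 / 10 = 6.30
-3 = -3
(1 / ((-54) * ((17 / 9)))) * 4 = -2 / 51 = -0.04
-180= -180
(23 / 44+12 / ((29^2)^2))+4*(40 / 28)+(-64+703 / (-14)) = -3360291503 / 31120364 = -107.98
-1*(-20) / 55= 4 / 11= 0.36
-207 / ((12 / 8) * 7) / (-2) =69 / 7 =9.86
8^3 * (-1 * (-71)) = 36352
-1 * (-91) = 91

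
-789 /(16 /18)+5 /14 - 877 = -98799 /56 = -1764.27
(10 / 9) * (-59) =-590 / 9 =-65.56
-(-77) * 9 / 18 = 77 / 2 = 38.50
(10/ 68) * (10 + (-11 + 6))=25/ 34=0.74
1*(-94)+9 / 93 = -93.90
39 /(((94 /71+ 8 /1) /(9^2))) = 224289 /662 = 338.81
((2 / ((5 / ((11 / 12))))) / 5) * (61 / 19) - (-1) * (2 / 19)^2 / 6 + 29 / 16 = 295989 / 144400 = 2.05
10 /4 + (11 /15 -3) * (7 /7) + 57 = 1717 /30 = 57.23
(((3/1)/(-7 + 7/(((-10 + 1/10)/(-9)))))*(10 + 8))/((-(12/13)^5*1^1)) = 4084223/32256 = 126.62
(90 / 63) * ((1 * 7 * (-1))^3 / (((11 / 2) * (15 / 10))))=-1960 / 33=-59.39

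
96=96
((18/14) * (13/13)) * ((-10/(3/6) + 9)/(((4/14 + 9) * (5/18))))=-1782/325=-5.48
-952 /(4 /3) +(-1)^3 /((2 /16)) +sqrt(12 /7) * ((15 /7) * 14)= -722 +60 * sqrt(21) /7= -682.72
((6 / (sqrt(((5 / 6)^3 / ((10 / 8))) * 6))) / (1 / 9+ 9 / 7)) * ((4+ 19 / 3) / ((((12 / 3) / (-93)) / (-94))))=25609689 / 440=58203.84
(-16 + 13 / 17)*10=-2590 / 17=-152.35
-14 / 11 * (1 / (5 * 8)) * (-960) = 336 / 11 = 30.55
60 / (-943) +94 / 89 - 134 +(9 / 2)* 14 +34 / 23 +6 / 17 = -4229177 / 62033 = -68.18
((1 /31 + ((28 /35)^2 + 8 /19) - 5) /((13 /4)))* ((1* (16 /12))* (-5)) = 920416 /114855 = 8.01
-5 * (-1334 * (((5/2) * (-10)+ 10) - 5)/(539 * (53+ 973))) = -66700/276507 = -0.24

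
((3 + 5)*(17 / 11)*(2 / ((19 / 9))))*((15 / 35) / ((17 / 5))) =2160 / 1463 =1.48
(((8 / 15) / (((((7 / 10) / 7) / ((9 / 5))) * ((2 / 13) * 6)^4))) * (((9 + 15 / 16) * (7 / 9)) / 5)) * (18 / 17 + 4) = 455633633 / 4406400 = 103.40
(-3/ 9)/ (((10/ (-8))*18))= 2/ 135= 0.01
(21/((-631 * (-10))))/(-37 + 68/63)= -1323/14279530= -0.00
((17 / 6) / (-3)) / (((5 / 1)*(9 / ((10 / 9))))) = -17 / 729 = -0.02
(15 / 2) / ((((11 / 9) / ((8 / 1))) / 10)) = 5400 / 11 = 490.91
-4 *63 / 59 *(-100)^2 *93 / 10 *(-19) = 445284000 / 59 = 7547186.44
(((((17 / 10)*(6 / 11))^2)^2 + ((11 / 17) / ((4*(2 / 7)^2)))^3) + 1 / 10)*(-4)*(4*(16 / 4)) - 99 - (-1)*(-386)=-2982924702533123 / 2877249320000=-1036.73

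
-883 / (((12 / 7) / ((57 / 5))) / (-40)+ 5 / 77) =-14433.84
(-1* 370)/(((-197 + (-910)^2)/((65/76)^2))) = -781625/2390983864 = -0.00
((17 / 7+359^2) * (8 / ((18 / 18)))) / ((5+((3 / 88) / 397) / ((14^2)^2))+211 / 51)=70573647746359296 / 625419241369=112842.14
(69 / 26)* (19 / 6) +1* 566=29869 / 52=574.40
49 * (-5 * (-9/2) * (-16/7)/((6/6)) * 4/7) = -1440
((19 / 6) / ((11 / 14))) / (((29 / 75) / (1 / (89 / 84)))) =279300 / 28391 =9.84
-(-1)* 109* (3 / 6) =109 / 2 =54.50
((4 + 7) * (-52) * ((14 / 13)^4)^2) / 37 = -64934718464 / 2321695129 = -27.97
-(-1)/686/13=1/8918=0.00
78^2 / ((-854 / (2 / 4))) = -1521 / 427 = -3.56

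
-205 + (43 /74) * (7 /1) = -14869 /74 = -200.93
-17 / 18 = -0.94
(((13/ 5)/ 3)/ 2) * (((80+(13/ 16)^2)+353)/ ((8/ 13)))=18761873/ 61440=305.37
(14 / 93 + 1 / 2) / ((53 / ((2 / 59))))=121 / 290811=0.00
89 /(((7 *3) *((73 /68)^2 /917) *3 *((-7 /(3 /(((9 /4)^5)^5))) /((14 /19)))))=-121397266144345160941568 /218063667455363299396729444497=-0.00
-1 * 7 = -7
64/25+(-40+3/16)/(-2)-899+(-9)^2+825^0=-635627/800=-794.53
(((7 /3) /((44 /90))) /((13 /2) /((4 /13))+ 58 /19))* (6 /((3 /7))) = 152 /55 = 2.76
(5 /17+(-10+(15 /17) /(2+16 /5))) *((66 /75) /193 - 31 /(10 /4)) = 25209072 /213265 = 118.21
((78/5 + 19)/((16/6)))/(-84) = -173/1120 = -0.15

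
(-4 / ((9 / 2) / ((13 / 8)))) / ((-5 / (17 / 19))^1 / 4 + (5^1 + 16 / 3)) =-884 / 5469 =-0.16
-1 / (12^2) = -0.01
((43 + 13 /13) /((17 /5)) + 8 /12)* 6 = 1388 /17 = 81.65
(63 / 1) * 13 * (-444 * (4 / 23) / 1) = -1454544 / 23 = -63241.04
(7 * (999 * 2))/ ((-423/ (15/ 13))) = -23310/ 611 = -38.15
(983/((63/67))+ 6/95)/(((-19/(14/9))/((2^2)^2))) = -1369.51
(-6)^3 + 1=-215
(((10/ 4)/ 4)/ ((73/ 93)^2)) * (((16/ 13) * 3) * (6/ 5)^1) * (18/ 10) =2802276/ 346385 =8.09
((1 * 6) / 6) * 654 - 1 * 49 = 605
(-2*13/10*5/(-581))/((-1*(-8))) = 13/4648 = 0.00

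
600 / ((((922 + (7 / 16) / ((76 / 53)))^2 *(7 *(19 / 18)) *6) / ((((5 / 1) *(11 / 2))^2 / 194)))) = 0.00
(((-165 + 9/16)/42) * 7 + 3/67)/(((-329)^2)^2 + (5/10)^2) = -58663/25119348590200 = -0.00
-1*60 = -60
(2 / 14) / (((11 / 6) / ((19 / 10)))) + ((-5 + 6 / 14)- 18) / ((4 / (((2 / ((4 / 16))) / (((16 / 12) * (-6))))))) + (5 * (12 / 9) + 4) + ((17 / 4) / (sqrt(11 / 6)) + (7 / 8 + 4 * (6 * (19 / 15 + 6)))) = 17 * sqrt(66) / 44 + 253087 / 1320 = 194.87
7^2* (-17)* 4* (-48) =159936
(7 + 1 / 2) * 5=75 / 2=37.50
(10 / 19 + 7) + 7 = 276 / 19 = 14.53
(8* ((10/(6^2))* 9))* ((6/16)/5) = 3/2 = 1.50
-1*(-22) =22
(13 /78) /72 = 1 /432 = 0.00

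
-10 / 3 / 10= -1 / 3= -0.33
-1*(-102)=102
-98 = -98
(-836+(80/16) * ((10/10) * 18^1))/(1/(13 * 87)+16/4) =-843726/4525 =-186.46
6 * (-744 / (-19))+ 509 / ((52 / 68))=222439 / 247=900.56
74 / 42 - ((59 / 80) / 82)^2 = 1.76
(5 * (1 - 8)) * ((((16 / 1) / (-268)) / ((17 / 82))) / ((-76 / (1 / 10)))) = -287 / 21641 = -0.01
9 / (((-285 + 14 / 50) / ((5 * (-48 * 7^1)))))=189000 / 3559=53.10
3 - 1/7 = 20/7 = 2.86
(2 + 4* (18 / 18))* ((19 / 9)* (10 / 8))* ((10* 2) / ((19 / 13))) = 650 / 3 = 216.67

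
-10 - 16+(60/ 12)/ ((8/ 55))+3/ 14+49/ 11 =8035/ 616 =13.04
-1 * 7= -7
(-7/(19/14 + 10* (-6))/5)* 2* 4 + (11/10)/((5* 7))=63911/287350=0.22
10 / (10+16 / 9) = 45 / 53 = 0.85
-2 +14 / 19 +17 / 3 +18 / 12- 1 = 559 / 114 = 4.90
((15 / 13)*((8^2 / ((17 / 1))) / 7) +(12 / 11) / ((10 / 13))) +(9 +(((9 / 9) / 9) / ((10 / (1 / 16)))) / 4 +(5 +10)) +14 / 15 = 26.97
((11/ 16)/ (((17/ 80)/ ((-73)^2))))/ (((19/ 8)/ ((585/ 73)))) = 18790200/ 323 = 58173.99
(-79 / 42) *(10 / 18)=-395 / 378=-1.04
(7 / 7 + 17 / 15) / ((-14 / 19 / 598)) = -181792 / 105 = -1731.35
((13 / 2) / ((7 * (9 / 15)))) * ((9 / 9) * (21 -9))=130 / 7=18.57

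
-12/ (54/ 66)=-44/ 3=-14.67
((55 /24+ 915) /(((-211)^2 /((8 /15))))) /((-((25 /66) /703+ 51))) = -68096798 /316053198849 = -0.00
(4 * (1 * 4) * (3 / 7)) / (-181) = -48 / 1267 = -0.04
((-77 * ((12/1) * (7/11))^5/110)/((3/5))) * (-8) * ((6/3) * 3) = 234198687744/161051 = 1454189.59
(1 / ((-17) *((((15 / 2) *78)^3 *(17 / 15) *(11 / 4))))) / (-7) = 4 / 297005784075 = 0.00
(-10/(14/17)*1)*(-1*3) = 255/7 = 36.43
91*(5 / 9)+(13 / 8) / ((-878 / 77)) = 3186911 / 63216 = 50.41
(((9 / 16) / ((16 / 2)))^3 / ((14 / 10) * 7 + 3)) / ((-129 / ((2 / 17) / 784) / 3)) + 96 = 3692194405806531 / 38460358393856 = 96.00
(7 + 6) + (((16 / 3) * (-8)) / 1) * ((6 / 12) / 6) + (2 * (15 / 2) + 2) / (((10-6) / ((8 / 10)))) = 578 / 45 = 12.84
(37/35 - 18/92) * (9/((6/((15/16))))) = 12483/10304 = 1.21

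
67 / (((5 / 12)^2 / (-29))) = -279792 / 25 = -11191.68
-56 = -56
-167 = -167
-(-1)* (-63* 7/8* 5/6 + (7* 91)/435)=-309533/6960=-44.47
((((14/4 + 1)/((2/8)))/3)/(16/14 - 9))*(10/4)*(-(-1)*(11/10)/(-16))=21/160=0.13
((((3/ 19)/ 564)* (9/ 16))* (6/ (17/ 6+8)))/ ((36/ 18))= 81/ 1857440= 0.00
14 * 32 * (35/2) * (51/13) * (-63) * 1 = -25189920/13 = -1937686.15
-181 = -181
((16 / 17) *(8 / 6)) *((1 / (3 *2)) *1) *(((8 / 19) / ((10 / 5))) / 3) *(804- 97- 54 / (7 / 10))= 564352 / 61047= 9.24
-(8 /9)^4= -4096 /6561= -0.62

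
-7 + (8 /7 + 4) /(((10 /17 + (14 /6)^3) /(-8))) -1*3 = -559262 /42707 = -13.10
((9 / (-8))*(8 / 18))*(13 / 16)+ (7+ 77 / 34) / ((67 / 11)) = 40633 / 36448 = 1.11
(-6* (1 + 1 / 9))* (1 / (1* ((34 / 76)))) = -760 / 51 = -14.90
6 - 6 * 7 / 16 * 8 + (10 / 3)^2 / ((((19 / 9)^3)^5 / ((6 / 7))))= -1594004612061380844795 / 106267889209123588093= -15.00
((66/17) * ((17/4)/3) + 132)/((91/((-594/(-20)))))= 16335/364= 44.88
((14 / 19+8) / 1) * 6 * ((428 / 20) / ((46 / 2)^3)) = 106572 / 1155865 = 0.09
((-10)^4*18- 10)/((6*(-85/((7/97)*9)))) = -377979/1649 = -229.22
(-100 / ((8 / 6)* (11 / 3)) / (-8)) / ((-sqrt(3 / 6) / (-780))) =43875* sqrt(2) / 22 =2820.39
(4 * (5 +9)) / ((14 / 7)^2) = 14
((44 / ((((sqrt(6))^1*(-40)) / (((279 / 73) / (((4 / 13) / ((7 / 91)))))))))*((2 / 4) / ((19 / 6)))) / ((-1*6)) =1023*sqrt(6) / 221920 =0.01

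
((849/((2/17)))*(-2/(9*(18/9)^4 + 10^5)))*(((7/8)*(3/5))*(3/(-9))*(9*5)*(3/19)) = 2727837/15221888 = 0.18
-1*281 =-281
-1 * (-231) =231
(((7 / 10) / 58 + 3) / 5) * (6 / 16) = 5241 / 23200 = 0.23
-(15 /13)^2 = -225 /169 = -1.33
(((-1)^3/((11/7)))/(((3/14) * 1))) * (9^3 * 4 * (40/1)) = -3810240/11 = -346385.45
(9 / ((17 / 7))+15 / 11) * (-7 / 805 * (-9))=8532 / 21505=0.40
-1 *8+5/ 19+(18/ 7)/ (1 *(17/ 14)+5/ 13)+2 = -7609/ 1843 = -4.13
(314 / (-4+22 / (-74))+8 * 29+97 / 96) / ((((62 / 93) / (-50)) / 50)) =-508613125 / 848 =-599779.63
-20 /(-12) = 5 /3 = 1.67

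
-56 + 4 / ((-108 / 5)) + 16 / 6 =-1445 / 27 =-53.52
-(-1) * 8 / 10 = 4 / 5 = 0.80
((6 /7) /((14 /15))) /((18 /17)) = 85 /98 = 0.87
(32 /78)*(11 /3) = 176 /117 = 1.50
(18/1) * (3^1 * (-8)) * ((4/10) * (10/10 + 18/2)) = -1728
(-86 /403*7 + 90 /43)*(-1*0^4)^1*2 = 0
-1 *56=-56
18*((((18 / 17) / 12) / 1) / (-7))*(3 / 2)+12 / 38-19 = -86029 / 4522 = -19.02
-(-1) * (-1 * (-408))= 408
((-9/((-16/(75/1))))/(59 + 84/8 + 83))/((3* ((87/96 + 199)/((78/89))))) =14040/34729313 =0.00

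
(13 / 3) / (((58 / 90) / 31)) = 6045 / 29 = 208.45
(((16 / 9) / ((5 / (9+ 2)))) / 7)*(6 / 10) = 0.34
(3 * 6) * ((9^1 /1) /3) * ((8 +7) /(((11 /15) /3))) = 36450 /11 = 3313.64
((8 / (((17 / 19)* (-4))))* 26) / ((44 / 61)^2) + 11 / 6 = -2712007 / 24684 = -109.87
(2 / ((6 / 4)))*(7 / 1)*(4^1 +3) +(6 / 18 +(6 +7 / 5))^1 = 1096 / 15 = 73.07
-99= -99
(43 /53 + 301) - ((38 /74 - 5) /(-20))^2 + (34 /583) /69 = 1661825502397 /5507076300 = 301.76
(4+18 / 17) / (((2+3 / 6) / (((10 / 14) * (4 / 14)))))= 344 / 833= 0.41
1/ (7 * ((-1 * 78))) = -1/ 546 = -0.00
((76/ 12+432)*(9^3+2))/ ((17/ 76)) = 4297420/ 3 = 1432473.33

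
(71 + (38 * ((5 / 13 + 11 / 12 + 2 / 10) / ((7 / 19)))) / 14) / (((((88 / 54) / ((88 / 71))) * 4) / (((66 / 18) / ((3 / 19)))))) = 655497359 / 1809080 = 362.34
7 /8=0.88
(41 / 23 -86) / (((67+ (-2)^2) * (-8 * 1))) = 1937 / 13064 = 0.15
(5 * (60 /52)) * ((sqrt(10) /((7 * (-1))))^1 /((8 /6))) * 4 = -225 * sqrt(10) /91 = -7.82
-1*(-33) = 33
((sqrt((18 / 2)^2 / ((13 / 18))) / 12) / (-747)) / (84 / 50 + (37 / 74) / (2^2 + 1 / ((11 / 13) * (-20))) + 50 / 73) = -1582275 * sqrt(26) / 17016788152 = -0.00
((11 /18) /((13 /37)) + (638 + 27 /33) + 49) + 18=1821253 /2574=707.56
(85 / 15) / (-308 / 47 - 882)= -799 / 125286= -0.01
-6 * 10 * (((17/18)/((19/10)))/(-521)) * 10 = 17000/29697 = 0.57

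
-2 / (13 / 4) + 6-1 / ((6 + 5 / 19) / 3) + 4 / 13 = 8065 / 1547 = 5.21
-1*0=0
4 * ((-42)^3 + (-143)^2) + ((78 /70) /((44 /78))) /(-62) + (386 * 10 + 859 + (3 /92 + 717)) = -114808970789 /549010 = -209120.00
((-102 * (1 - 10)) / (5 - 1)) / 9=51 / 2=25.50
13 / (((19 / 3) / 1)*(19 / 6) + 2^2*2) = 234 / 505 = 0.46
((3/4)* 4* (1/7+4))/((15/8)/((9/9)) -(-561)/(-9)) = -2088/10157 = -0.21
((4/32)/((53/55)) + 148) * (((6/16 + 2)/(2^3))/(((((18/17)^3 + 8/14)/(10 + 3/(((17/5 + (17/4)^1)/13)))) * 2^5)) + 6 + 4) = 117613704948755/78771683328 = 1493.10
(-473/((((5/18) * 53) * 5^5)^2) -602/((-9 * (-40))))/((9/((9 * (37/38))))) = -1527531112334789/938162109375000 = -1.63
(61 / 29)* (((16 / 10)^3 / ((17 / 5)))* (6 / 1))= 187392 / 12325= 15.20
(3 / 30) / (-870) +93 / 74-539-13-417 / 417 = -177606187 / 321900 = -551.74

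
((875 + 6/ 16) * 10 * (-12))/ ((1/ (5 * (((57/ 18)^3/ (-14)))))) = 1200839425/ 1008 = 1191308.95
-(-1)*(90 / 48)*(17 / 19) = 255 / 152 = 1.68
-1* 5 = -5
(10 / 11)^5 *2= 200000 / 161051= 1.24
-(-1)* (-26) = -26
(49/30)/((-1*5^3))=-49/3750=-0.01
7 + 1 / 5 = 36 / 5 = 7.20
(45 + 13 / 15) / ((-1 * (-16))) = 43 / 15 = 2.87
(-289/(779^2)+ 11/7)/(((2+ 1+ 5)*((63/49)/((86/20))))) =71737201/109231380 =0.66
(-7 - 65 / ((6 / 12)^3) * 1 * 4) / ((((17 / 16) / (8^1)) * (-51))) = 267136 / 867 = 308.12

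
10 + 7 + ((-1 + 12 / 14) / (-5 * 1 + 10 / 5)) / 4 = 1429 / 84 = 17.01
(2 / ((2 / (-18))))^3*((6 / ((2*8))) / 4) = -2187 / 4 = -546.75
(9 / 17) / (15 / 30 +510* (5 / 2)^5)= 144 / 13547011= 0.00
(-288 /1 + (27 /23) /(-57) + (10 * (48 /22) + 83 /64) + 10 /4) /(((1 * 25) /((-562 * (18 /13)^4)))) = 21681.33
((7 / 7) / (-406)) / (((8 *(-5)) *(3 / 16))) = 1 / 3045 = 0.00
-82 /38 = -41 /19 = -2.16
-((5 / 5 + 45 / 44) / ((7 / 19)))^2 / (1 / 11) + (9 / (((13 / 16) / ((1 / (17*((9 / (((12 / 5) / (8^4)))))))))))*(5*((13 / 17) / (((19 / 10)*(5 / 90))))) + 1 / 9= -331.46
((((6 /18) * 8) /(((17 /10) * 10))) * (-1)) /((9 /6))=-16 /153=-0.10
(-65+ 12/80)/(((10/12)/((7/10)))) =-27237/500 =-54.47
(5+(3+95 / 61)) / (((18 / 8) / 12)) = 9328 / 183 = 50.97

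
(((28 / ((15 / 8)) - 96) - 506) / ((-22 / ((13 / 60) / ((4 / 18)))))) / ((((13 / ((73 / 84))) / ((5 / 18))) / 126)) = 60.87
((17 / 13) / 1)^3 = 4913 / 2197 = 2.24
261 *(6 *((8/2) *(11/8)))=8613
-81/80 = -1.01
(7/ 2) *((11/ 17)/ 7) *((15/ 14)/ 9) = 55/ 1428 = 0.04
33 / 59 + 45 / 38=3909 / 2242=1.74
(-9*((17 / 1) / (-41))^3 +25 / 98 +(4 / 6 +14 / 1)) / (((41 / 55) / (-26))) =-225479700875 / 415386867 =-542.82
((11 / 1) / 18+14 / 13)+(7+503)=119735 / 234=511.69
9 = 9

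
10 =10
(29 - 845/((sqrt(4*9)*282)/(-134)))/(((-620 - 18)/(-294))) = 3976301/89958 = 44.20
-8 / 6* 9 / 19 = -12 / 19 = -0.63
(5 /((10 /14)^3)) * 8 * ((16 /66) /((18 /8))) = 87808 /7425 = 11.83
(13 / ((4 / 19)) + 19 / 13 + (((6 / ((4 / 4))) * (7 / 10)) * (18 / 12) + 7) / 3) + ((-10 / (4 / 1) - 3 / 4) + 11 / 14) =177943 / 2730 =65.18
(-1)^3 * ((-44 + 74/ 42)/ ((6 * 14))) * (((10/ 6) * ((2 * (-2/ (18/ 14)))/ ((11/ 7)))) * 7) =-31045/ 2673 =-11.61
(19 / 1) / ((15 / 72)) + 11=511 / 5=102.20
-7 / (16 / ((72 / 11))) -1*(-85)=1807 / 22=82.14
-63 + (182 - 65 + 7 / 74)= 4003 / 74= 54.09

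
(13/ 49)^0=1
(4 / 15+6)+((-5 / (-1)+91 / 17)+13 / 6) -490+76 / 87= -2318777 / 4930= -470.34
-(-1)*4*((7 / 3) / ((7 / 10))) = 40 / 3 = 13.33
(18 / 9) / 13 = 2 / 13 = 0.15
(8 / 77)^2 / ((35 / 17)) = 0.01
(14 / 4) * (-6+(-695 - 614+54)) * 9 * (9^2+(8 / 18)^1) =-6470191 / 2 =-3235095.50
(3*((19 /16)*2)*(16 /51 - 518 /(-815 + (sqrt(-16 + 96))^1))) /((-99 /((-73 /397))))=18907*sqrt(5) /457945455 + 234746027 /18684174564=0.01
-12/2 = -6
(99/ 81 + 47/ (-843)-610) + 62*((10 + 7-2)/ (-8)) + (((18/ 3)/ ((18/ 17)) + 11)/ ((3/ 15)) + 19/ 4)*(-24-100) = -117825269/ 10116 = -11647.42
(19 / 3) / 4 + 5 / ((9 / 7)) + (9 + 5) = 701 / 36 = 19.47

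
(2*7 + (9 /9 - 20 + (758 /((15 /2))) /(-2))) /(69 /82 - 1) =68306 /195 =350.29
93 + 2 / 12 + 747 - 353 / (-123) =69129 / 82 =843.04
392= 392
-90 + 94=4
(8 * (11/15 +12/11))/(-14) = -172/165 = -1.04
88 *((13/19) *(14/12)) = 70.25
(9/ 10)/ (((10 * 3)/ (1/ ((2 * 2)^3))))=0.00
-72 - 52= -124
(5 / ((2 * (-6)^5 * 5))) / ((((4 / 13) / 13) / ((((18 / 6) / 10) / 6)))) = -169 / 1244160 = -0.00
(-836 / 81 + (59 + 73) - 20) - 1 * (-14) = 9370 / 81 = 115.68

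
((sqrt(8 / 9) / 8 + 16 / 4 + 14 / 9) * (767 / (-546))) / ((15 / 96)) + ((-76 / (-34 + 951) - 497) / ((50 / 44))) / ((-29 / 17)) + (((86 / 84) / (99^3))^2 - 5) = 1271185911492930863995 / 6309268966481239836 - 236 * sqrt(2) / 315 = 200.42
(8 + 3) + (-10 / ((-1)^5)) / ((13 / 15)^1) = 293 / 13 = 22.54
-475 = -475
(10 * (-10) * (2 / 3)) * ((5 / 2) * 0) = 0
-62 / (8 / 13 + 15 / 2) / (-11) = 0.69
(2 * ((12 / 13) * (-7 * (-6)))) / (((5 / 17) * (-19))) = -17136 / 1235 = -13.88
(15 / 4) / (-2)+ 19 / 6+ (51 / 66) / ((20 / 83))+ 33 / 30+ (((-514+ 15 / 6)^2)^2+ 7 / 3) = 12047452427647 / 176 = 68451434247.99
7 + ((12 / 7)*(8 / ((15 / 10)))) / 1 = 113 / 7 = 16.14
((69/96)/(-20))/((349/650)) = -1495/22336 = -0.07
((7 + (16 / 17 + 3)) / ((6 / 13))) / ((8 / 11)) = 4433 / 136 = 32.60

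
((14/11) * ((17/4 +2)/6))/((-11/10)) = -875/726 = -1.21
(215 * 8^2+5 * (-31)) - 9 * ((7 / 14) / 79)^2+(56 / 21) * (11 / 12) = 3057266107 / 224676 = 13607.44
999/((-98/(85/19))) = -84915/1862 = -45.60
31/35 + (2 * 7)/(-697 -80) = 3371/3885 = 0.87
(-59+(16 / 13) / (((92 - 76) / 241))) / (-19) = 526 / 247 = 2.13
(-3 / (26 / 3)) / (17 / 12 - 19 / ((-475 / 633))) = -1350 / 104273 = -0.01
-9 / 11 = -0.82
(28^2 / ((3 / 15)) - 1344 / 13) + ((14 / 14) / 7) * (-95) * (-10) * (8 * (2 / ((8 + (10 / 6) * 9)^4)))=97192334992 / 25465531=3816.62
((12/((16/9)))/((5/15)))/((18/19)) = 171/8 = 21.38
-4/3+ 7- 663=-1972/3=-657.33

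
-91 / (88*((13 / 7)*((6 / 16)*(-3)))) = 49 / 99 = 0.49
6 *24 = 144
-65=-65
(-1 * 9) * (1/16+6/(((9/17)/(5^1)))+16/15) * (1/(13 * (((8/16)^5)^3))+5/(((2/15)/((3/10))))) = -421434057/320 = -1316981.43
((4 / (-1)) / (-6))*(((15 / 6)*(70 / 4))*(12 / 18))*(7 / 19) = 7.16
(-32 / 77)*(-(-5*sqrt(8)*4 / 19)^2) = 3.68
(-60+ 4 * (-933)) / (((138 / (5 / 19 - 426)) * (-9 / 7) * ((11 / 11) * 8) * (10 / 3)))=-4473217 / 13110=-341.21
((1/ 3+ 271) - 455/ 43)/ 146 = 33637/ 18834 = 1.79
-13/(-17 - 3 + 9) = 13/11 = 1.18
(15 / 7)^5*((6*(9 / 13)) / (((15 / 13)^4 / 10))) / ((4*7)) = 4448925 / 117649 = 37.82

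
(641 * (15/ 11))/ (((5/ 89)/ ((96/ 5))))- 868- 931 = 296930.31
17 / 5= 3.40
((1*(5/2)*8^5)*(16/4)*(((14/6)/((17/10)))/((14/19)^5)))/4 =63388134400/122451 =517661.22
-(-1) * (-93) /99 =-31 /33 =-0.94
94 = 94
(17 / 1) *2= 34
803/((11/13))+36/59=949.61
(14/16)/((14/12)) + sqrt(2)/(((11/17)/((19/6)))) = 3/4 + 323 *sqrt(2)/66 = 7.67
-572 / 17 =-33.65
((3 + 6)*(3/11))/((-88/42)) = -567/484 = -1.17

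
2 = 2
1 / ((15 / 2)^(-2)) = 225 / 4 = 56.25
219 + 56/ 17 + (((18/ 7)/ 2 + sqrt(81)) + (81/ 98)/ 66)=8524975/ 36652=232.59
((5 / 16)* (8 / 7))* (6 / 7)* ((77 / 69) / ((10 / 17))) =187 / 322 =0.58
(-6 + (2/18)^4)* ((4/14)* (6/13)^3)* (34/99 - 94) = 5839876480/369972603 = 15.78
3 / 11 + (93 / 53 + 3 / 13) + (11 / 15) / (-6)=1456981 / 682110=2.14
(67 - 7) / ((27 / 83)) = 1660 / 9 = 184.44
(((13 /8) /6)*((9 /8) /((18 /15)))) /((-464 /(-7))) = 455 /118784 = 0.00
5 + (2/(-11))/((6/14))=151/33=4.58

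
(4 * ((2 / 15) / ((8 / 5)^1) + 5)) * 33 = 671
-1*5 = -5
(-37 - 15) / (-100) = 0.52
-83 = -83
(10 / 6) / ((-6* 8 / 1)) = -5 / 144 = -0.03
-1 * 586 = -586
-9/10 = -0.90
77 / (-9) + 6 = -23 / 9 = -2.56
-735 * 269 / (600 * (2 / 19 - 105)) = 250439 / 79720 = 3.14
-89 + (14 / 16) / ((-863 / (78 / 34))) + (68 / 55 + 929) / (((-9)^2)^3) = -305323523562391 / 3430579200840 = -89.00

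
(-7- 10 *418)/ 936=-4187/ 936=-4.47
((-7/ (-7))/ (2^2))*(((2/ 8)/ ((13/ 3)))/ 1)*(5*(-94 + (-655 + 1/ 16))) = -179745/ 3328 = -54.01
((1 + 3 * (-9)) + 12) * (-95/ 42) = 95/ 3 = 31.67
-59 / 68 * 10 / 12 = -295 / 408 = -0.72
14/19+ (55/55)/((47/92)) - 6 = -2952/893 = -3.31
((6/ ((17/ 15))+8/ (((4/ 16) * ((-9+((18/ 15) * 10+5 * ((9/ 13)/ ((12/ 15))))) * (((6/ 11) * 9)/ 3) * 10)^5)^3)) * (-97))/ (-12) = 42.79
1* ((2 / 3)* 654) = 436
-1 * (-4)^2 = -16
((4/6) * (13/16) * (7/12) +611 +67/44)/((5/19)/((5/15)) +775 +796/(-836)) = 36887987/46639008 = 0.79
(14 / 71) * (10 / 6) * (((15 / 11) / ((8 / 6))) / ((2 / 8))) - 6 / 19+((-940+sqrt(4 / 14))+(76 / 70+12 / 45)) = -1460899442 / 1558095+sqrt(14) / 7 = -937.08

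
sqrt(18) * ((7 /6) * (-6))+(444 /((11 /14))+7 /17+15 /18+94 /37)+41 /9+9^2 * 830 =8444375041 /124542 -21 * sqrt(2) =67773.73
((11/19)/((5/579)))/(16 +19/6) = 38214/10925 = 3.50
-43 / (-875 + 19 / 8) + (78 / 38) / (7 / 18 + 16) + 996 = 38978819762 / 39128505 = 996.17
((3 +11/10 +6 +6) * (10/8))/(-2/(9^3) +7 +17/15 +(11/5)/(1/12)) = 586845/1006912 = 0.58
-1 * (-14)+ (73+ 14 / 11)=971 / 11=88.27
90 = 90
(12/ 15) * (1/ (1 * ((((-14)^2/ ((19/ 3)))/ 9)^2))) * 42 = 9747/ 3430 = 2.84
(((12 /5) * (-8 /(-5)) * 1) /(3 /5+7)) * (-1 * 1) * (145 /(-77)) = 1392 /1463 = 0.95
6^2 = 36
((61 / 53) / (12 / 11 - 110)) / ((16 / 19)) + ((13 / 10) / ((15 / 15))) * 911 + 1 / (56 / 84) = 6023231071 / 5079520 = 1185.79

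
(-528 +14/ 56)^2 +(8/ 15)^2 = 1002673249/ 3600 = 278520.35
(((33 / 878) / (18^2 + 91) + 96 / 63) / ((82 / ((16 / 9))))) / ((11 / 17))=792916244 / 15529267215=0.05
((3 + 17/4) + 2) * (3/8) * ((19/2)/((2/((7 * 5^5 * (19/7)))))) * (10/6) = 208703125/128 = 1630493.16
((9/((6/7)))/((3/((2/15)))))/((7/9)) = 3/5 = 0.60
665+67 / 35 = 23342 / 35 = 666.91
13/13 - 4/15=11/15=0.73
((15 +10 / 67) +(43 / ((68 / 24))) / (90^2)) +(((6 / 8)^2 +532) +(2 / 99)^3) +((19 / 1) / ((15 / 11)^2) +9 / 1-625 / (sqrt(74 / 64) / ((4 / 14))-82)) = 574.92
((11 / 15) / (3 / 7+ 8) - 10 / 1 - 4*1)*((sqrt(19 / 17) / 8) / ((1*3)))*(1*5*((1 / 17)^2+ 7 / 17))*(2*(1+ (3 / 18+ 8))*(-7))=23702525*sqrt(323) / 2608803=163.29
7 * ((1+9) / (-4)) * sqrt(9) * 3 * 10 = -1575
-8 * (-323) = 2584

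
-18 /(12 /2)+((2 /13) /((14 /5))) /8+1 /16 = -4267 /1456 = -2.93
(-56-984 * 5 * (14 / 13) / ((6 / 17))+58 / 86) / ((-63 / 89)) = 749629823 / 35217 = 21286.02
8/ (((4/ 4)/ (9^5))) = 472392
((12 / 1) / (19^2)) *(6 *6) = 432 / 361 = 1.20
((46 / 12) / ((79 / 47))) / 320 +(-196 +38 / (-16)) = -30088439 / 151680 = -198.37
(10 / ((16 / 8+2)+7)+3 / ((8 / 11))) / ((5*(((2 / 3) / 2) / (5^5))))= 830625 / 88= 9438.92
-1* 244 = -244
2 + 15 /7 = 29 /7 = 4.14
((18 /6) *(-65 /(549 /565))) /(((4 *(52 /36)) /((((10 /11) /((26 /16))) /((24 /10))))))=-70625 /8723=-8.10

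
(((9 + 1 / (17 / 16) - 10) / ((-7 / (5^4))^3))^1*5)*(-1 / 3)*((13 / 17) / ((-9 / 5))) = 79345703125 / 2676429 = 29646.11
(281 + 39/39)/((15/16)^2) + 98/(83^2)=165784246/516675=320.87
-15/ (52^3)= -15/ 140608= -0.00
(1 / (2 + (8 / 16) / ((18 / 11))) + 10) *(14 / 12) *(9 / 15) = 3031 / 415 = 7.30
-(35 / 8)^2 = -1225 / 64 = -19.14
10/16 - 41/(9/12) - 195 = -5977/24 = -249.04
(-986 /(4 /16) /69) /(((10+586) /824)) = -812464 /10281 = -79.03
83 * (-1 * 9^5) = -4901067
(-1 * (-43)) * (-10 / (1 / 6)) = -2580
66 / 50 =33 / 25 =1.32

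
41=41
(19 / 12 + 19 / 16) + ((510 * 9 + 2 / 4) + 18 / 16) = 220531 / 48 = 4594.40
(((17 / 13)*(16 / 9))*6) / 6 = 272 / 117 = 2.32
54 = 54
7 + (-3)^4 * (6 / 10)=278 / 5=55.60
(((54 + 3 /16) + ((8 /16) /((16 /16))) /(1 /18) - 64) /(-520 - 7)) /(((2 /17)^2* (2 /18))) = 1989 /1984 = 1.00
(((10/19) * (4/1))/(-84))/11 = -10/4389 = -0.00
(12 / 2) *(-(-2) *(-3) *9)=-324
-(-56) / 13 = 56 / 13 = 4.31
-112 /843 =-0.13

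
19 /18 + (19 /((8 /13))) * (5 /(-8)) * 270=-1500221 /288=-5209.10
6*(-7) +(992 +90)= 1040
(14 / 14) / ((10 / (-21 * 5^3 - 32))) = -2657 / 10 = -265.70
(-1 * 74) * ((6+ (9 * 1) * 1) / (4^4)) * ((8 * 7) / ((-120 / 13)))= 3367 / 128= 26.30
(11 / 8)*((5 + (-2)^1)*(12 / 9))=11 / 2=5.50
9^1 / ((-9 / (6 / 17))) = -6 / 17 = -0.35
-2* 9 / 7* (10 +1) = -198 / 7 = -28.29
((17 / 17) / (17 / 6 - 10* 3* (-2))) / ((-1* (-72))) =1 / 4524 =0.00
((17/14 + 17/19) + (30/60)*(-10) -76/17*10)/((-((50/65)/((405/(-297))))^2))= 327369393/2188648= 149.58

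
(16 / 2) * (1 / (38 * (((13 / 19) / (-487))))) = -1948 / 13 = -149.85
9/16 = 0.56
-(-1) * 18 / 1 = 18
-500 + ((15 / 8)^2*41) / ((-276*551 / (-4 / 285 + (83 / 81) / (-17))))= -14146715831195 / 28293435648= -500.00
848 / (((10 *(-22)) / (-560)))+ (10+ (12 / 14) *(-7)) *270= 35624 / 11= 3238.55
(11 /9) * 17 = 187 /9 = 20.78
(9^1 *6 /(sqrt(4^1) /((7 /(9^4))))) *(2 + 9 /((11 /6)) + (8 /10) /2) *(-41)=-38458 /4455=-8.63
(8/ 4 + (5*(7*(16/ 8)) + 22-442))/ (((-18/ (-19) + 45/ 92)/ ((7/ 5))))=-1419376/ 4185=-339.16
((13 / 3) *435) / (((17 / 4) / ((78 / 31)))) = 588120 / 527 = 1115.98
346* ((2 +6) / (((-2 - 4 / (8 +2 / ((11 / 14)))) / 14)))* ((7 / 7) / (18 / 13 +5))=-14609504 / 5727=-2550.99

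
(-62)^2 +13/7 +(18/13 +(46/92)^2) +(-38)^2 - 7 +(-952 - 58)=1555915/364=4274.49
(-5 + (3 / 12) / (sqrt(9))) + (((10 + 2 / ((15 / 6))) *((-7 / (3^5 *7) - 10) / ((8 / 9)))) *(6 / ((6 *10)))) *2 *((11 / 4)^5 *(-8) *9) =10570715687 / 38400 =275279.05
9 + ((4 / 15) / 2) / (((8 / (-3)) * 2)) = 359 / 40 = 8.98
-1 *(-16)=16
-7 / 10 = -0.70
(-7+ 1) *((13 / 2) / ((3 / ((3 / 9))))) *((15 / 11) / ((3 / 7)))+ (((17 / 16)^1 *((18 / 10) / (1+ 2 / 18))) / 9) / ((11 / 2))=-181541 / 13200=-13.75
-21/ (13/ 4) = -84/ 13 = -6.46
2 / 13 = 0.15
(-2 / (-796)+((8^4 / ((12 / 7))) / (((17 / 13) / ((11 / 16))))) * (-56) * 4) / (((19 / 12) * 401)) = -11422867354 / 25775077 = -443.17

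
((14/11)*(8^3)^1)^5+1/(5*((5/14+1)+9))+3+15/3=13719174807371322987314/116761975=117496940312728.72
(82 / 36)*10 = 205 / 9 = 22.78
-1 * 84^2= -7056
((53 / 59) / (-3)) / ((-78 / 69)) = 1219 / 4602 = 0.26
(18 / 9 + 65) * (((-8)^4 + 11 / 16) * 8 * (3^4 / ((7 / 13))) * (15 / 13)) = 5335853535 / 14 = 381132395.36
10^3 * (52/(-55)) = -10400/11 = -945.45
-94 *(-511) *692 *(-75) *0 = 0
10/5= 2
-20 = -20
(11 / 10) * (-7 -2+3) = -33 / 5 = -6.60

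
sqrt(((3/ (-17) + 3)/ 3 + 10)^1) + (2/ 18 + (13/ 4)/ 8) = 149/ 288 + sqrt(3162)/ 17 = 3.83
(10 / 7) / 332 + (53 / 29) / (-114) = -11264 / 960393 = -0.01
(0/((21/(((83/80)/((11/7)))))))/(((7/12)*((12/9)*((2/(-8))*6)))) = 0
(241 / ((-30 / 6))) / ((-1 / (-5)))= -241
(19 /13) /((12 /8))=38 /39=0.97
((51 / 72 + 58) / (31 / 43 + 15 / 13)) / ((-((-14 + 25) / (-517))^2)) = -1739876879 / 25152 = -69174.49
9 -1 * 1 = 8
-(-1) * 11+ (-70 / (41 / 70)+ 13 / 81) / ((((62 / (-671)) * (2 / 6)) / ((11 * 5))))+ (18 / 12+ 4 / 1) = 7314528298 / 34317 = 213145.91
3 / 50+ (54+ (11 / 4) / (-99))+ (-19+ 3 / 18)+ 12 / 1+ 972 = 917279 / 900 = 1019.20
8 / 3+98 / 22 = 235 / 33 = 7.12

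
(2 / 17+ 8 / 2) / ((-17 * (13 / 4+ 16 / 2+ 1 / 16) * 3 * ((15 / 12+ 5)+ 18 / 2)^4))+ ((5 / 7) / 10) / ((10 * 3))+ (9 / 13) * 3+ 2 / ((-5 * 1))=6640758644361461 / 3954471048904740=1.68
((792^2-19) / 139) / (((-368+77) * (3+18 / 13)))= -8154185 / 2305593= -3.54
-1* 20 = -20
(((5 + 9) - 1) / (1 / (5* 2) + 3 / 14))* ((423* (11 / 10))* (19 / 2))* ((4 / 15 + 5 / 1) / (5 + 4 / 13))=83457101 / 460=181428.48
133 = 133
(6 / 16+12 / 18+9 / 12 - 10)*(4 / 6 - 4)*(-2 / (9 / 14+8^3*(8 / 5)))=-34475 / 516501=-0.07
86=86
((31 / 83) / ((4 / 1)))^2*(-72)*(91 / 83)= -787059 / 1143574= -0.69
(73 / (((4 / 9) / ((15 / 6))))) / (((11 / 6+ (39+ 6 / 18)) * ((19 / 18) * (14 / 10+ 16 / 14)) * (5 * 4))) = 620865 / 3341416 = 0.19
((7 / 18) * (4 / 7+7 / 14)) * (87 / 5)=29 / 4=7.25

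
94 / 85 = 1.11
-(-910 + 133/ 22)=19887/ 22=903.95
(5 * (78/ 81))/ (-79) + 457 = 974651/ 2133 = 456.94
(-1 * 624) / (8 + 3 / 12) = -832 / 11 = -75.64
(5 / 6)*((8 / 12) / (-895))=-1 / 1611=-0.00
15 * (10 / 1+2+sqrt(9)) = 225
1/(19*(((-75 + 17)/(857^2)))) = -734449/1102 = -666.47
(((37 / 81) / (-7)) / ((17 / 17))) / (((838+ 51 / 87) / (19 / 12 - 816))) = 10486429 / 165466476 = 0.06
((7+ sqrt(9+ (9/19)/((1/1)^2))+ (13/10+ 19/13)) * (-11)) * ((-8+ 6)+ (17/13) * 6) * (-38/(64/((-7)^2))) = 24022.04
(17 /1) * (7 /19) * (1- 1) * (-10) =0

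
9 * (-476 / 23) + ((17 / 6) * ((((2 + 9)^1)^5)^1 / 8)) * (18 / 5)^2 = 739037.83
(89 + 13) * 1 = 102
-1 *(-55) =55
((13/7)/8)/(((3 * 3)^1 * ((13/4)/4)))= 2/63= 0.03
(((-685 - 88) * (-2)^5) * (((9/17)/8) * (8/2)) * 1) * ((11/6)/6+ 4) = 479260/17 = 28191.76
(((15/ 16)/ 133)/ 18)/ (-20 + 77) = 5/ 727776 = 0.00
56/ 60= 14/ 15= 0.93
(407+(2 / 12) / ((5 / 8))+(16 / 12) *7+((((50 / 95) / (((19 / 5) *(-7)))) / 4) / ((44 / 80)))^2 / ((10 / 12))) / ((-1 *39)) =-10.68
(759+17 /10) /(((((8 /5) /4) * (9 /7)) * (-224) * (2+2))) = -7607 /4608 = -1.65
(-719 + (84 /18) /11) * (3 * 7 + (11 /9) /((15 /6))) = -22930471 /1485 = -15441.39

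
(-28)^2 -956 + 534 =362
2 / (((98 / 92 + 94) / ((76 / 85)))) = 6992 / 371705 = 0.02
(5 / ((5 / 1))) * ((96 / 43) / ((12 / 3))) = 24 / 43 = 0.56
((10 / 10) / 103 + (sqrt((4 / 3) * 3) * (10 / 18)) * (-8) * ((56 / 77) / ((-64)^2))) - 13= -4239299 / 326304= -12.99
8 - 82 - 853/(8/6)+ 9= -704.75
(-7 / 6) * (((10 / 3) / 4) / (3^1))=-35 / 108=-0.32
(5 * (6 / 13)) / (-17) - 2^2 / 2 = -472 / 221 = -2.14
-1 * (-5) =5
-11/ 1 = -11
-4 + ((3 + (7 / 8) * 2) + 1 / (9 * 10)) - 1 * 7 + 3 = -583 / 180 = -3.24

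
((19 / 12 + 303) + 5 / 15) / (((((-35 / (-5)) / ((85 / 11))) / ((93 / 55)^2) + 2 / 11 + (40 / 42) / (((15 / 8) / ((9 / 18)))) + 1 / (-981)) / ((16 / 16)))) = 1505127172857 / 3710045288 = 405.69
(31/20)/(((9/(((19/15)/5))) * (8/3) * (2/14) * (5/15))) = 4123/12000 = 0.34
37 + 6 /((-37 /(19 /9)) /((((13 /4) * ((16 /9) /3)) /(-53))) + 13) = 18112507 /489367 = 37.01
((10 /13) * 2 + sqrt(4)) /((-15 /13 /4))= -184 /15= -12.27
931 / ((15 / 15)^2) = 931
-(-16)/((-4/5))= -20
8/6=1.33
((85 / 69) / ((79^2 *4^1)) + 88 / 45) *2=50528411 / 12918870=3.91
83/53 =1.57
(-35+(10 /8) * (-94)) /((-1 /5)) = 1525 /2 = 762.50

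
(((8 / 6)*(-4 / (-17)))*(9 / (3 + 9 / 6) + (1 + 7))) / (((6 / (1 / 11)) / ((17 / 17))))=80 / 1683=0.05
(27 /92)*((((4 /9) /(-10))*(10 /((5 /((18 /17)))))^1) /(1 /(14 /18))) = -42 /1955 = -0.02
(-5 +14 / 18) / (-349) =38 / 3141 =0.01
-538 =-538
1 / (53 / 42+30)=0.03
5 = 5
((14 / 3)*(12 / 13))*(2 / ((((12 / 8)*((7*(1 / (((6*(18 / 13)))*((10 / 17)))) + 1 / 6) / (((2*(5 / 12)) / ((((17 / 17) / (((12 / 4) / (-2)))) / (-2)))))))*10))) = 20160 / 22451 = 0.90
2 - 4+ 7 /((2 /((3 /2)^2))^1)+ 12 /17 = 895 /136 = 6.58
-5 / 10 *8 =-4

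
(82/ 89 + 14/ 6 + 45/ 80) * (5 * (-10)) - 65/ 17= -7069315/ 36312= -194.68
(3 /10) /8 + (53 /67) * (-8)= -33719 /5360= -6.29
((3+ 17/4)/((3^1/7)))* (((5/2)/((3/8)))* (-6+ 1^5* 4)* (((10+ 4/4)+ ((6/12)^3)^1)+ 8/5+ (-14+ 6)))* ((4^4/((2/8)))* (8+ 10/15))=-9458176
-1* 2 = -2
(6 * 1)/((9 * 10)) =1/15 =0.07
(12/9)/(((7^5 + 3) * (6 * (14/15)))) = 1/70602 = 0.00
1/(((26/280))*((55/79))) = 2212/143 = 15.47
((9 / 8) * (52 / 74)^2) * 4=3042 / 1369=2.22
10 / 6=5 / 3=1.67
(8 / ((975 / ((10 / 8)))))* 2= 4 / 195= 0.02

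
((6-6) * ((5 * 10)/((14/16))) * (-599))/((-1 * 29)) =0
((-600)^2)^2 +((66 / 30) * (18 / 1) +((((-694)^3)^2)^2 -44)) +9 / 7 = 436899642969909124767985028867317651 / 35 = 12482846941997403564799570000000000.00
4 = 4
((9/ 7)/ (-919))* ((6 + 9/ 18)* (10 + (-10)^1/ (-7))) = -4680/ 45031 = -0.10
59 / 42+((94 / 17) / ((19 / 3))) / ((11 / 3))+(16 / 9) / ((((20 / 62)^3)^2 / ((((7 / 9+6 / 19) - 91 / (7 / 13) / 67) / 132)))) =-156257405907343 / 10123118775000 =-15.44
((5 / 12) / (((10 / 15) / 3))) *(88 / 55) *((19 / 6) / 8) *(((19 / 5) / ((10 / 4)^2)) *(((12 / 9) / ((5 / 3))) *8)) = 2888 / 625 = 4.62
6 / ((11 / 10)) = 60 / 11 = 5.45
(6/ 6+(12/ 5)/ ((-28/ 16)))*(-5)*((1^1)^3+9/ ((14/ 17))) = 2171/ 98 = 22.15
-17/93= -0.18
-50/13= -3.85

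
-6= -6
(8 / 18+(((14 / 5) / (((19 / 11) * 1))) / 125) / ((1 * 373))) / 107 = 17718886 / 4265488125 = 0.00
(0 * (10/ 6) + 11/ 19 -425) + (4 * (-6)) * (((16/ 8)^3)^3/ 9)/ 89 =-2230912/ 5073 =-439.76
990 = 990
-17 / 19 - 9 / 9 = -36 / 19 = -1.89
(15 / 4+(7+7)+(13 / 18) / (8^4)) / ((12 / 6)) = 1308685 / 147456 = 8.88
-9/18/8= -1/16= -0.06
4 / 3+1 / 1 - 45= -128 / 3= -42.67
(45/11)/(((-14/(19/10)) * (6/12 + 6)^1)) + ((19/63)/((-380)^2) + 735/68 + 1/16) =6277199603/581981400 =10.79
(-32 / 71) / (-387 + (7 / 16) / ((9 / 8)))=576 / 494089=0.00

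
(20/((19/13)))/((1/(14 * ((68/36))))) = 361.87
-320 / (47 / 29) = -9280 / 47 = -197.45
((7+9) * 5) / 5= 16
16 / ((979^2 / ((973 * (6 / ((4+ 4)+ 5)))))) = 93408 / 12459733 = 0.01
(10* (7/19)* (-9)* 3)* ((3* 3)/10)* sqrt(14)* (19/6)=-567* sqrt(14)/2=-1060.76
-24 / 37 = -0.65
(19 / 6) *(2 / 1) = 19 / 3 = 6.33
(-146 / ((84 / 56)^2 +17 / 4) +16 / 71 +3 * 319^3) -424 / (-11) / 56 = 97385255.45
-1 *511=-511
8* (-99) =-792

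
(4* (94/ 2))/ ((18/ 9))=94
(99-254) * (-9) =1395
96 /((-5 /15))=-288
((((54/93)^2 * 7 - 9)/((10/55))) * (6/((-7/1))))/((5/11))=68.87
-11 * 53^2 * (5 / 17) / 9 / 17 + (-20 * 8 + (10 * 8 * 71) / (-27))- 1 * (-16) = -3228637 / 7803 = -413.77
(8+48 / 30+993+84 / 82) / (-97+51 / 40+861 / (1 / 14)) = 0.08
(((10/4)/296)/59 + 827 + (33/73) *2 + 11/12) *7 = 44378904493/7649232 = 5801.75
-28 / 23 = -1.22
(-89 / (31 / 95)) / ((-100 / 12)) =5073 / 155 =32.73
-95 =-95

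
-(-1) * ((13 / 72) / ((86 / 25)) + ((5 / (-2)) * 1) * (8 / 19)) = -1.00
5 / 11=0.45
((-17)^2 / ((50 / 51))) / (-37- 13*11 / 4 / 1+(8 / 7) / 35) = -1444422 / 356315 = -4.05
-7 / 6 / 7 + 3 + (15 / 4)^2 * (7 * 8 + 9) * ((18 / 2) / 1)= 395011 / 48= 8229.40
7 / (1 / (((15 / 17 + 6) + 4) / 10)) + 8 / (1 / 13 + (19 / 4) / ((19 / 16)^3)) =4817803 / 464882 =10.36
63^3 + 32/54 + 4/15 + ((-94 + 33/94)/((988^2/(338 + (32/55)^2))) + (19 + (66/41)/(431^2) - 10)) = 7136380585161164237333743/28539035211486056400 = 250056.83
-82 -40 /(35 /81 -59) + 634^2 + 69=401943.68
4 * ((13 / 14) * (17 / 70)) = 221 / 245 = 0.90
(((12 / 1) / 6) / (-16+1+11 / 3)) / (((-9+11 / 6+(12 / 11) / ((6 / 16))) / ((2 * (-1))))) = -396 / 4777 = -0.08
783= 783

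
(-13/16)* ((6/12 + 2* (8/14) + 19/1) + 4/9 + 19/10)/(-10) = 94133/50400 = 1.87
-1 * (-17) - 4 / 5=81 / 5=16.20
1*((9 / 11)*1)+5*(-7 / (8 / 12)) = -1137 / 22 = -51.68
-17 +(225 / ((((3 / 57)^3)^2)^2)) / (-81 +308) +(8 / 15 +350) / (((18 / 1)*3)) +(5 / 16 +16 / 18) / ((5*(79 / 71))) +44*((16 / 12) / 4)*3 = 254934039007882473287561 / 116205840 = 2193814347092043.51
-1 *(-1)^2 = -1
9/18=1/2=0.50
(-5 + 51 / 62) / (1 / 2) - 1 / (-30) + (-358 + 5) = -336029 / 930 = -361.32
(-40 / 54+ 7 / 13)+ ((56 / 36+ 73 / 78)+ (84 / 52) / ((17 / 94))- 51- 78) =-1405571 / 11934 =-117.78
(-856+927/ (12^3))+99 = -145241/ 192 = -756.46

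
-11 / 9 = -1.22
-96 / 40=-12 / 5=-2.40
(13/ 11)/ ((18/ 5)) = 65/ 198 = 0.33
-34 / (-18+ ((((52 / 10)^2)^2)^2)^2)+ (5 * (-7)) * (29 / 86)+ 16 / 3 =-2140676232232389599181541 / 330913401980706804216462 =-6.47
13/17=0.76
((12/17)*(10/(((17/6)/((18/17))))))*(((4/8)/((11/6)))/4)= 0.18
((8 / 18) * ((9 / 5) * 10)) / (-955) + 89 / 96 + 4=450947 / 91680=4.92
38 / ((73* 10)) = 19 / 365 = 0.05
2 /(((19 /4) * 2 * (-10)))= -2 /95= -0.02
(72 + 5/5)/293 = 73/293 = 0.25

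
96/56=12/7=1.71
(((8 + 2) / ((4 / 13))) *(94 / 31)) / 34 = 3055 / 1054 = 2.90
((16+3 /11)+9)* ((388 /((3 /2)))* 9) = 647184 /11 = 58834.91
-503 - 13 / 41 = -20636 / 41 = -503.32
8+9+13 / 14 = 251 / 14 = 17.93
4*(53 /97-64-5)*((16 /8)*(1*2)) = -106240 /97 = -1095.26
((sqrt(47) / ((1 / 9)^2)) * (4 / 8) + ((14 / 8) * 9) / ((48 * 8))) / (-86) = -81 * sqrt(47) / 172-21 / 44032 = -3.23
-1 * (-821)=821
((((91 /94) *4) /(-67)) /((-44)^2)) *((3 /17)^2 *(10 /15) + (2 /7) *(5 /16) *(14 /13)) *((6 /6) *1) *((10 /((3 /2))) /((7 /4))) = -0.00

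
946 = 946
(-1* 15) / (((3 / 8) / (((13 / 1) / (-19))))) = 520 / 19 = 27.37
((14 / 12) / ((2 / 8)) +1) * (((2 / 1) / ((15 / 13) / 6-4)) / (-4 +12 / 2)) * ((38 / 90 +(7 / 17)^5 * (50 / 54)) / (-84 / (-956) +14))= -39689642072 / 867332594205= -0.05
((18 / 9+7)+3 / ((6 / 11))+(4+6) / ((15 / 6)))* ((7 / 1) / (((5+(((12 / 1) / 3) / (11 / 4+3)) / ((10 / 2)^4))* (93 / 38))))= 10.58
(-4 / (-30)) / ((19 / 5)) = 2 / 57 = 0.04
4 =4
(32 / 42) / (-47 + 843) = 4 / 4179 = 0.00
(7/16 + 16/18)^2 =36481/20736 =1.76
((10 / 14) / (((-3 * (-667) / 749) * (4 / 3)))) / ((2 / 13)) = 6955 / 5336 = 1.30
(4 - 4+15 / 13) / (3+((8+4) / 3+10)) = 15 / 221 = 0.07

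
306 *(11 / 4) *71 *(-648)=-38715732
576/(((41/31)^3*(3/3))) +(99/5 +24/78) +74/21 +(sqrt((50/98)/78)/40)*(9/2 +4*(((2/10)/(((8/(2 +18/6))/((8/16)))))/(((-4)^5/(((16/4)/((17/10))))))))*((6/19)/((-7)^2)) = 39163*sqrt(78)/5899292672 +25646060537/94077165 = 272.61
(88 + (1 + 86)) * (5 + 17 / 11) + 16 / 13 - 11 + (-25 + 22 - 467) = 95193 / 143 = 665.69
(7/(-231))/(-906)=1/29898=0.00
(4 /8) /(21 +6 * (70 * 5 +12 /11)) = 11 /46806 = 0.00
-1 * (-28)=28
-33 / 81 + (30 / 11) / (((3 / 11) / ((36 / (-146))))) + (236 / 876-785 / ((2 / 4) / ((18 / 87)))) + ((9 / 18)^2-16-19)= -82807693 / 228636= -362.18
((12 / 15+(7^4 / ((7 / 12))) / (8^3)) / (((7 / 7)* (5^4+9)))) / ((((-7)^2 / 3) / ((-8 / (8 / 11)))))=-186681 / 19882240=-0.01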